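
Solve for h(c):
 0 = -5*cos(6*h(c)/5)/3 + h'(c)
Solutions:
 -5*c/3 - 5*log(sin(6*h(c)/5) - 1)/12 + 5*log(sin(6*h(c)/5) + 1)/12 = C1


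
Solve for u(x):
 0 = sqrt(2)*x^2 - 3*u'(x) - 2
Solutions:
 u(x) = C1 + sqrt(2)*x^3/9 - 2*x/3


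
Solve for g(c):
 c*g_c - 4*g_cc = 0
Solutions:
 g(c) = C1 + C2*erfi(sqrt(2)*c/4)


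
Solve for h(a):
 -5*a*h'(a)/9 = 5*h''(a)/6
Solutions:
 h(a) = C1 + C2*erf(sqrt(3)*a/3)


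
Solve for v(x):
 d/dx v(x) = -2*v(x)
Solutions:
 v(x) = C1*exp(-2*x)


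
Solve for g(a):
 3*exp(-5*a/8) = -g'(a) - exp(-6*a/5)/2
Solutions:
 g(a) = C1 + 5*exp(-6*a/5)/12 + 24*exp(-5*a/8)/5


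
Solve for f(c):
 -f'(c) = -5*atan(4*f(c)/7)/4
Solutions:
 Integral(1/atan(4*_y/7), (_y, f(c))) = C1 + 5*c/4


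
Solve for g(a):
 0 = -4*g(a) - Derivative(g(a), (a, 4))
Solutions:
 g(a) = (C1*sin(a) + C2*cos(a))*exp(-a) + (C3*sin(a) + C4*cos(a))*exp(a)


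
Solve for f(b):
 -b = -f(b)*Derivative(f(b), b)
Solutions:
 f(b) = -sqrt(C1 + b^2)
 f(b) = sqrt(C1 + b^2)


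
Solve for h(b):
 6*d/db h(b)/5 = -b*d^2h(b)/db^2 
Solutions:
 h(b) = C1 + C2/b^(1/5)


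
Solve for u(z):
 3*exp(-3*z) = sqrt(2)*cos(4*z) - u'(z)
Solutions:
 u(z) = C1 + sqrt(2)*sin(4*z)/4 + exp(-3*z)


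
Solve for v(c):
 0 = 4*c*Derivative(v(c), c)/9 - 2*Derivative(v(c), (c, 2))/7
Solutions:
 v(c) = C1 + C2*erfi(sqrt(7)*c/3)


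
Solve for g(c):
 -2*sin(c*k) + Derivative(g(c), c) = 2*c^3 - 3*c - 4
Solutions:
 g(c) = C1 + c^4/2 - 3*c^2/2 - 4*c - 2*cos(c*k)/k


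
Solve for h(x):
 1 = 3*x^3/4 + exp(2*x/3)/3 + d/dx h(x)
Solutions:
 h(x) = C1 - 3*x^4/16 + x - exp(2*x/3)/2


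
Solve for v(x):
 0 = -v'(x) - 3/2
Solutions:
 v(x) = C1 - 3*x/2


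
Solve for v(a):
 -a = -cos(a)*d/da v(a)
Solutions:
 v(a) = C1 + Integral(a/cos(a), a)


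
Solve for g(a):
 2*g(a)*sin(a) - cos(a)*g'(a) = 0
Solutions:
 g(a) = C1/cos(a)^2


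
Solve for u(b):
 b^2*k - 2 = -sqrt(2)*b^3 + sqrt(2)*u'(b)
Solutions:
 u(b) = C1 + b^4/4 + sqrt(2)*b^3*k/6 - sqrt(2)*b


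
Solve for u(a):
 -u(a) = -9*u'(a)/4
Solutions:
 u(a) = C1*exp(4*a/9)


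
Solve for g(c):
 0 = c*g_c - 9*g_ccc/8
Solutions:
 g(c) = C1 + Integral(C2*airyai(2*3^(1/3)*c/3) + C3*airybi(2*3^(1/3)*c/3), c)


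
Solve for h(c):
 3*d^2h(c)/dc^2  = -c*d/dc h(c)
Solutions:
 h(c) = C1 + C2*erf(sqrt(6)*c/6)


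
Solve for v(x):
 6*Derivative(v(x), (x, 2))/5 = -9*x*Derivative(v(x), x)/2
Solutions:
 v(x) = C1 + C2*erf(sqrt(30)*x/4)


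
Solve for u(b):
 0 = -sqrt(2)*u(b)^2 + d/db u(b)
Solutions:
 u(b) = -1/(C1 + sqrt(2)*b)


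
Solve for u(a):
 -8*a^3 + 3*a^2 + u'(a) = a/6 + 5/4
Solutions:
 u(a) = C1 + 2*a^4 - a^3 + a^2/12 + 5*a/4


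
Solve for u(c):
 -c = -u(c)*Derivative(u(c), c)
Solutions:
 u(c) = -sqrt(C1 + c^2)
 u(c) = sqrt(C1 + c^2)


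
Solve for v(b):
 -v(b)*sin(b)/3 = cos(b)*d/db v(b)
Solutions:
 v(b) = C1*cos(b)^(1/3)


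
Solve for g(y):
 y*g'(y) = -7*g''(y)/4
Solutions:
 g(y) = C1 + C2*erf(sqrt(14)*y/7)


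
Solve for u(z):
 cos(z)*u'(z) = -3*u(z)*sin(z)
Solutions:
 u(z) = C1*cos(z)^3


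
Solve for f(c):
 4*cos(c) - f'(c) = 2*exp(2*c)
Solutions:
 f(c) = C1 - exp(2*c) + 4*sin(c)


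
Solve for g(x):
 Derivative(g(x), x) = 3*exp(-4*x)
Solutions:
 g(x) = C1 - 3*exp(-4*x)/4


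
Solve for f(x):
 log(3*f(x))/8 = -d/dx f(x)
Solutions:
 8*Integral(1/(log(_y) + log(3)), (_y, f(x))) = C1 - x


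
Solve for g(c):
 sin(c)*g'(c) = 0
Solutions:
 g(c) = C1


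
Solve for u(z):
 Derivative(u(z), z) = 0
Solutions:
 u(z) = C1


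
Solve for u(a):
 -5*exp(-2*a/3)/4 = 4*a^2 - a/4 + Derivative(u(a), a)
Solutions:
 u(a) = C1 - 4*a^3/3 + a^2/8 + 15*exp(-2*a/3)/8


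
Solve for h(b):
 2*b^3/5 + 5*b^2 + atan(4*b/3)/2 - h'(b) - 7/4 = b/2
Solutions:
 h(b) = C1 + b^4/10 + 5*b^3/3 - b^2/4 + b*atan(4*b/3)/2 - 7*b/4 - 3*log(16*b^2 + 9)/16


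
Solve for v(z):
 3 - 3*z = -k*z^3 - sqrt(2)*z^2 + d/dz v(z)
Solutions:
 v(z) = C1 + k*z^4/4 + sqrt(2)*z^3/3 - 3*z^2/2 + 3*z


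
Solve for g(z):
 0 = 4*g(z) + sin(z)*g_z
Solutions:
 g(z) = C1*(cos(z)^2 + 2*cos(z) + 1)/(cos(z)^2 - 2*cos(z) + 1)


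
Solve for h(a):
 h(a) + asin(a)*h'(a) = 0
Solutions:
 h(a) = C1*exp(-Integral(1/asin(a), a))


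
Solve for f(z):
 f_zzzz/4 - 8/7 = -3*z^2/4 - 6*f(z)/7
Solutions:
 f(z) = -7*z^2/8 + (C1*sin(6^(1/4)*7^(3/4)*z/7) + C2*cos(6^(1/4)*7^(3/4)*z/7))*exp(-6^(1/4)*7^(3/4)*z/7) + (C3*sin(6^(1/4)*7^(3/4)*z/7) + C4*cos(6^(1/4)*7^(3/4)*z/7))*exp(6^(1/4)*7^(3/4)*z/7) + 4/3


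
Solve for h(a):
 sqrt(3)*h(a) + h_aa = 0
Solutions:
 h(a) = C1*sin(3^(1/4)*a) + C2*cos(3^(1/4)*a)


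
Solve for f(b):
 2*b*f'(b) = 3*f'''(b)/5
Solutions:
 f(b) = C1 + Integral(C2*airyai(10^(1/3)*3^(2/3)*b/3) + C3*airybi(10^(1/3)*3^(2/3)*b/3), b)


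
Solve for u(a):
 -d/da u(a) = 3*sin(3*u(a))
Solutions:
 u(a) = -acos((-C1 - exp(18*a))/(C1 - exp(18*a)))/3 + 2*pi/3
 u(a) = acos((-C1 - exp(18*a))/(C1 - exp(18*a)))/3


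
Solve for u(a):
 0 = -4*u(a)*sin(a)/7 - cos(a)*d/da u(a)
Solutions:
 u(a) = C1*cos(a)^(4/7)


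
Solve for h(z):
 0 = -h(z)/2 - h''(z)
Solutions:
 h(z) = C1*sin(sqrt(2)*z/2) + C2*cos(sqrt(2)*z/2)


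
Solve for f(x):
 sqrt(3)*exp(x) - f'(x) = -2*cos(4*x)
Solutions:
 f(x) = C1 + sqrt(3)*exp(x) + sin(4*x)/2


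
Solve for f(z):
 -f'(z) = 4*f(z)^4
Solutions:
 f(z) = (-3^(2/3) - 3*3^(1/6)*I)*(1/(C1 + 4*z))^(1/3)/6
 f(z) = (-3^(2/3) + 3*3^(1/6)*I)*(1/(C1 + 4*z))^(1/3)/6
 f(z) = (1/(C1 + 12*z))^(1/3)


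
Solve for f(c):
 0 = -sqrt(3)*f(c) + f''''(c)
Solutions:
 f(c) = C1*exp(-3^(1/8)*c) + C2*exp(3^(1/8)*c) + C3*sin(3^(1/8)*c) + C4*cos(3^(1/8)*c)


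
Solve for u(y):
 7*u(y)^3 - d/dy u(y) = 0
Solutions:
 u(y) = -sqrt(2)*sqrt(-1/(C1 + 7*y))/2
 u(y) = sqrt(2)*sqrt(-1/(C1 + 7*y))/2


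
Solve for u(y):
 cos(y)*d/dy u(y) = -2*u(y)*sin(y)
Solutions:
 u(y) = C1*cos(y)^2


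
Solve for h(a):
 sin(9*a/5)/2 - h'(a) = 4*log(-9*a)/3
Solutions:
 h(a) = C1 - 4*a*log(-a)/3 - 8*a*log(3)/3 + 4*a/3 - 5*cos(9*a/5)/18


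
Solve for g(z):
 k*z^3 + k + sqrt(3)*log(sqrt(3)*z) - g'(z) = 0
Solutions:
 g(z) = C1 + k*z^4/4 + k*z + sqrt(3)*z*log(z) - sqrt(3)*z + sqrt(3)*z*log(3)/2


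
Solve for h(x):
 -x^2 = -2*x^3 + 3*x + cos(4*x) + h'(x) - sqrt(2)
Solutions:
 h(x) = C1 + x^4/2 - x^3/3 - 3*x^2/2 + sqrt(2)*x - sin(4*x)/4


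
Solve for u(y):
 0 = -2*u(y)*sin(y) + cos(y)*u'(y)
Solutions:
 u(y) = C1/cos(y)^2


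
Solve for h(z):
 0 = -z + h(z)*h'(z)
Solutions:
 h(z) = -sqrt(C1 + z^2)
 h(z) = sqrt(C1 + z^2)


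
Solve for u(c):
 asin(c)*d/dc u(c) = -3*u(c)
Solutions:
 u(c) = C1*exp(-3*Integral(1/asin(c), c))


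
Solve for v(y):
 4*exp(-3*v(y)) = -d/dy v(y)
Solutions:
 v(y) = log(C1 - 12*y)/3
 v(y) = log((-3^(1/3) - 3^(5/6)*I)*(C1 - 4*y)^(1/3)/2)
 v(y) = log((-3^(1/3) + 3^(5/6)*I)*(C1 - 4*y)^(1/3)/2)


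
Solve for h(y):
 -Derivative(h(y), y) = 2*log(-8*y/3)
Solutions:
 h(y) = C1 - 2*y*log(-y) + 2*y*(-3*log(2) + 1 + log(3))


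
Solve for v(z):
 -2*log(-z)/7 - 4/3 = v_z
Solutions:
 v(z) = C1 - 2*z*log(-z)/7 - 22*z/21


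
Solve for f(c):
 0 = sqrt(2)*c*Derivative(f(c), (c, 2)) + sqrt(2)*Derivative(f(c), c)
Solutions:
 f(c) = C1 + C2*log(c)


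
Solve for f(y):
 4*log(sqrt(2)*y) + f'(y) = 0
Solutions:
 f(y) = C1 - 4*y*log(y) - y*log(4) + 4*y


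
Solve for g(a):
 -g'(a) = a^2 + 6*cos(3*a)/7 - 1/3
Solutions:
 g(a) = C1 - a^3/3 + a/3 - 2*sin(3*a)/7


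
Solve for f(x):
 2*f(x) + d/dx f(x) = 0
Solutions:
 f(x) = C1*exp(-2*x)


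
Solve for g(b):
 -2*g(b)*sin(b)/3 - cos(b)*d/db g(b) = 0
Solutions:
 g(b) = C1*cos(b)^(2/3)


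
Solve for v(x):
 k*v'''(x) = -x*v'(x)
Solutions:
 v(x) = C1 + Integral(C2*airyai(x*(-1/k)^(1/3)) + C3*airybi(x*(-1/k)^(1/3)), x)


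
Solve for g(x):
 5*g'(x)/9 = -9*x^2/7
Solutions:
 g(x) = C1 - 27*x^3/35


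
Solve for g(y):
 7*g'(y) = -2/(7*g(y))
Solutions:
 g(y) = -sqrt(C1 - 4*y)/7
 g(y) = sqrt(C1 - 4*y)/7


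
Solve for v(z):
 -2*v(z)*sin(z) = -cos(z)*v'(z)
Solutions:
 v(z) = C1/cos(z)^2


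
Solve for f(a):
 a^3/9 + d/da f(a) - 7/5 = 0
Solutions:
 f(a) = C1 - a^4/36 + 7*a/5


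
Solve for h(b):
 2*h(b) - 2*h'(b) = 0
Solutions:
 h(b) = C1*exp(b)


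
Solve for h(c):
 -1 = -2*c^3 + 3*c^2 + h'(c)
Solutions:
 h(c) = C1 + c^4/2 - c^3 - c


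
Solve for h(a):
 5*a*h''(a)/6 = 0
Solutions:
 h(a) = C1 + C2*a


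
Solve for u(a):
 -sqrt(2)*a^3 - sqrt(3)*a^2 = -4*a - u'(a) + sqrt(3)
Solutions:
 u(a) = C1 + sqrt(2)*a^4/4 + sqrt(3)*a^3/3 - 2*a^2 + sqrt(3)*a


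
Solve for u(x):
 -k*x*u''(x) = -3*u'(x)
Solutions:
 u(x) = C1 + x^(((re(k) + 3)*re(k) + im(k)^2)/(re(k)^2 + im(k)^2))*(C2*sin(3*log(x)*Abs(im(k))/(re(k)^2 + im(k)^2)) + C3*cos(3*log(x)*im(k)/(re(k)^2 + im(k)^2)))


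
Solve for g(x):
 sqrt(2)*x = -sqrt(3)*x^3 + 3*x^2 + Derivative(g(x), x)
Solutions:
 g(x) = C1 + sqrt(3)*x^4/4 - x^3 + sqrt(2)*x^2/2


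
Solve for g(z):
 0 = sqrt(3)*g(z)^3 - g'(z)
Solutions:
 g(z) = -sqrt(2)*sqrt(-1/(C1 + sqrt(3)*z))/2
 g(z) = sqrt(2)*sqrt(-1/(C1 + sqrt(3)*z))/2


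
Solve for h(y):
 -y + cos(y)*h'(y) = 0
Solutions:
 h(y) = C1 + Integral(y/cos(y), y)


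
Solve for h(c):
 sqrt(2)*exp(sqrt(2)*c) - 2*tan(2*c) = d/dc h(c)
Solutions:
 h(c) = C1 + exp(sqrt(2)*c) + log(cos(2*c))


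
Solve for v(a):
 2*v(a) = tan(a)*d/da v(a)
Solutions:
 v(a) = C1*sin(a)^2


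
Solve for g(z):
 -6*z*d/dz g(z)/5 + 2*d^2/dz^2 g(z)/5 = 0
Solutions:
 g(z) = C1 + C2*erfi(sqrt(6)*z/2)


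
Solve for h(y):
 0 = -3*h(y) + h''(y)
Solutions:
 h(y) = C1*exp(-sqrt(3)*y) + C2*exp(sqrt(3)*y)


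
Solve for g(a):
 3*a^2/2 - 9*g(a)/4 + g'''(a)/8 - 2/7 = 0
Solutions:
 g(a) = C3*exp(18^(1/3)*a) + 2*a^2/3 + (C1*sin(3*2^(1/3)*3^(1/6)*a/2) + C2*cos(3*2^(1/3)*3^(1/6)*a/2))*exp(-18^(1/3)*a/2) - 8/63


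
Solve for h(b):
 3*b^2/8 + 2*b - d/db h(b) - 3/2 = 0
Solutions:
 h(b) = C1 + b^3/8 + b^2 - 3*b/2


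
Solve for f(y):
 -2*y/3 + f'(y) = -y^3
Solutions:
 f(y) = C1 - y^4/4 + y^2/3


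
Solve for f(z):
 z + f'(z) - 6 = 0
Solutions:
 f(z) = C1 - z^2/2 + 6*z


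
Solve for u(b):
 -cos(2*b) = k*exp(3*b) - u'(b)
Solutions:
 u(b) = C1 + k*exp(3*b)/3 + sin(2*b)/2


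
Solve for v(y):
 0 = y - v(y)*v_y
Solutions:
 v(y) = -sqrt(C1 + y^2)
 v(y) = sqrt(C1 + y^2)


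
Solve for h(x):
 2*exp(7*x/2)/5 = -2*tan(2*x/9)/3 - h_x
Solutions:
 h(x) = C1 - 4*exp(7*x/2)/35 + 3*log(cos(2*x/9))


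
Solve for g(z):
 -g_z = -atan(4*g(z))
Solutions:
 Integral(1/atan(4*_y), (_y, g(z))) = C1 + z


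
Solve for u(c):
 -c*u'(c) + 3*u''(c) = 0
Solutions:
 u(c) = C1 + C2*erfi(sqrt(6)*c/6)


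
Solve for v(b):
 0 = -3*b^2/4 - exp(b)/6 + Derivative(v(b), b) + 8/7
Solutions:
 v(b) = C1 + b^3/4 - 8*b/7 + exp(b)/6


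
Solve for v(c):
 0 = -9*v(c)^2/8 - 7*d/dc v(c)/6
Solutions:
 v(c) = 28/(C1 + 27*c)


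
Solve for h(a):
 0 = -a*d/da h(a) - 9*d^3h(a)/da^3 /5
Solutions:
 h(a) = C1 + Integral(C2*airyai(-15^(1/3)*a/3) + C3*airybi(-15^(1/3)*a/3), a)


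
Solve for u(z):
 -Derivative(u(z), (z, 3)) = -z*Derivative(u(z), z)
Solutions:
 u(z) = C1 + Integral(C2*airyai(z) + C3*airybi(z), z)


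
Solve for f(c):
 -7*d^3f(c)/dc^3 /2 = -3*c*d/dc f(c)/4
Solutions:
 f(c) = C1 + Integral(C2*airyai(14^(2/3)*3^(1/3)*c/14) + C3*airybi(14^(2/3)*3^(1/3)*c/14), c)


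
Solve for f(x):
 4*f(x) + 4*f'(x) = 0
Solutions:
 f(x) = C1*exp(-x)


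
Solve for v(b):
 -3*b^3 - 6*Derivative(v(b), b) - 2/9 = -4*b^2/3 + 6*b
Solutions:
 v(b) = C1 - b^4/8 + 2*b^3/27 - b^2/2 - b/27


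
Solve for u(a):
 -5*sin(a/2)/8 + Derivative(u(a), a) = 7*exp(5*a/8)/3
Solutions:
 u(a) = C1 + 56*exp(5*a/8)/15 - 5*cos(a/2)/4


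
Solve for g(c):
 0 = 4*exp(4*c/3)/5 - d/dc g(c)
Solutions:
 g(c) = C1 + 3*exp(4*c/3)/5


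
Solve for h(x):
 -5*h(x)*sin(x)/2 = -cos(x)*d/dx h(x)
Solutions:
 h(x) = C1/cos(x)^(5/2)


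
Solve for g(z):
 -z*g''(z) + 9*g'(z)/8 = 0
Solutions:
 g(z) = C1 + C2*z^(17/8)


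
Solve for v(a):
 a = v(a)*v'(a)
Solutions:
 v(a) = -sqrt(C1 + a^2)
 v(a) = sqrt(C1 + a^2)


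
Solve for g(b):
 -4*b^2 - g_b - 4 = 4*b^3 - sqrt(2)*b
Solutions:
 g(b) = C1 - b^4 - 4*b^3/3 + sqrt(2)*b^2/2 - 4*b


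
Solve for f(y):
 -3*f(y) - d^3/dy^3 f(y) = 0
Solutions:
 f(y) = C3*exp(-3^(1/3)*y) + (C1*sin(3^(5/6)*y/2) + C2*cos(3^(5/6)*y/2))*exp(3^(1/3)*y/2)


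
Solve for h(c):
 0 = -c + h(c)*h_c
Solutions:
 h(c) = -sqrt(C1 + c^2)
 h(c) = sqrt(C1 + c^2)


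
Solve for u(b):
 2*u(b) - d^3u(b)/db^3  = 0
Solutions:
 u(b) = C3*exp(2^(1/3)*b) + (C1*sin(2^(1/3)*sqrt(3)*b/2) + C2*cos(2^(1/3)*sqrt(3)*b/2))*exp(-2^(1/3)*b/2)


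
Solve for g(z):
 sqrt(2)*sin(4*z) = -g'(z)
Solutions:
 g(z) = C1 + sqrt(2)*cos(4*z)/4


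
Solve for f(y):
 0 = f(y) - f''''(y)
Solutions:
 f(y) = C1*exp(-y) + C2*exp(y) + C3*sin(y) + C4*cos(y)


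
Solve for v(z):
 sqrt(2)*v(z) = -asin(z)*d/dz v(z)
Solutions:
 v(z) = C1*exp(-sqrt(2)*Integral(1/asin(z), z))


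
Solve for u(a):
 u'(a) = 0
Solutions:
 u(a) = C1


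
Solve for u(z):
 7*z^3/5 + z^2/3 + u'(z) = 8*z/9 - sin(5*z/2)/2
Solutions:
 u(z) = C1 - 7*z^4/20 - z^3/9 + 4*z^2/9 + cos(5*z/2)/5


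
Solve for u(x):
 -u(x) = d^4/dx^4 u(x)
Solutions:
 u(x) = (C1*sin(sqrt(2)*x/2) + C2*cos(sqrt(2)*x/2))*exp(-sqrt(2)*x/2) + (C3*sin(sqrt(2)*x/2) + C4*cos(sqrt(2)*x/2))*exp(sqrt(2)*x/2)


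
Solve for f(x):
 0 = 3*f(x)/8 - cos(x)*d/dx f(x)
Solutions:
 f(x) = C1*(sin(x) + 1)^(3/16)/(sin(x) - 1)^(3/16)


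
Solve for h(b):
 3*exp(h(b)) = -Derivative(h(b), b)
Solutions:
 h(b) = log(1/(C1 + 3*b))


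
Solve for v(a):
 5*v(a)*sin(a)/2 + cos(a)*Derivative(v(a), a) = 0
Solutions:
 v(a) = C1*cos(a)^(5/2)


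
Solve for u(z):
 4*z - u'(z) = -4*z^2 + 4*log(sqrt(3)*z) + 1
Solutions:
 u(z) = C1 + 4*z^3/3 + 2*z^2 - 4*z*log(z) - z*log(9) + 3*z


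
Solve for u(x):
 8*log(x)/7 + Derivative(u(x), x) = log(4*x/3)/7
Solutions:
 u(x) = C1 - x*log(x) - x*log(3)/7 + 2*x*log(2)/7 + x


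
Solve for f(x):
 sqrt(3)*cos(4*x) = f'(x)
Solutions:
 f(x) = C1 + sqrt(3)*sin(4*x)/4


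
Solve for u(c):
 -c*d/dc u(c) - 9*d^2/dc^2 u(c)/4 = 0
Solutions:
 u(c) = C1 + C2*erf(sqrt(2)*c/3)


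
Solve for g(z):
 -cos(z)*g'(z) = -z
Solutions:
 g(z) = C1 + Integral(z/cos(z), z)


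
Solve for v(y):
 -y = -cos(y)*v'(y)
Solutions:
 v(y) = C1 + Integral(y/cos(y), y)


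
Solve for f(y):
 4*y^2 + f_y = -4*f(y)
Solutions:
 f(y) = C1*exp(-4*y) - y^2 + y/2 - 1/8


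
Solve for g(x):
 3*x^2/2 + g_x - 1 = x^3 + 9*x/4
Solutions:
 g(x) = C1 + x^4/4 - x^3/2 + 9*x^2/8 + x


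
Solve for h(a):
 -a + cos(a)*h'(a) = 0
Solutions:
 h(a) = C1 + Integral(a/cos(a), a)


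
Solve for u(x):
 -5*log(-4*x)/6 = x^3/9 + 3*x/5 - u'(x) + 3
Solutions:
 u(x) = C1 + x^4/36 + 3*x^2/10 + 5*x*log(-x)/6 + x*(10*log(2) + 13)/6


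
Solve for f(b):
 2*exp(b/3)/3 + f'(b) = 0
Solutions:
 f(b) = C1 - 2*exp(b/3)


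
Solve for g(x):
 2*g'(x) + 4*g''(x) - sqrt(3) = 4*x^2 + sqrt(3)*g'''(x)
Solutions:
 g(x) = C1 + C2*exp(x*(2*sqrt(3) + sqrt(6)*sqrt(sqrt(3) + 2))/3) + C3*exp(x*(-sqrt(6)*sqrt(sqrt(3) + 2) + 2*sqrt(3))/3) + 2*x^3/3 - 4*x^2 + 5*sqrt(3)*x/2 + 16*x


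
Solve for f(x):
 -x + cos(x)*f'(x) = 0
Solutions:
 f(x) = C1 + Integral(x/cos(x), x)


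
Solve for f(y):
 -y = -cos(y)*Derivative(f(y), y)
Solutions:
 f(y) = C1 + Integral(y/cos(y), y)


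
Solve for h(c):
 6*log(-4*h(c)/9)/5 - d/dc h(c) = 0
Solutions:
 -5*Integral(1/(log(-_y) - 2*log(3) + 2*log(2)), (_y, h(c)))/6 = C1 - c


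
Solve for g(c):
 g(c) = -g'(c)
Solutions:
 g(c) = C1*exp(-c)


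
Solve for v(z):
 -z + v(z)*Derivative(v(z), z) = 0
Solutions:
 v(z) = -sqrt(C1 + z^2)
 v(z) = sqrt(C1 + z^2)


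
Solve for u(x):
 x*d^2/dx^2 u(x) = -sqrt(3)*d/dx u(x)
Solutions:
 u(x) = C1 + C2*x^(1 - sqrt(3))


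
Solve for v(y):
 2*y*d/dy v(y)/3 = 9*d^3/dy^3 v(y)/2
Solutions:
 v(y) = C1 + Integral(C2*airyai(2^(2/3)*y/3) + C3*airybi(2^(2/3)*y/3), y)


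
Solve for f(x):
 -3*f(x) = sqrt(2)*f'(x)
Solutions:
 f(x) = C1*exp(-3*sqrt(2)*x/2)


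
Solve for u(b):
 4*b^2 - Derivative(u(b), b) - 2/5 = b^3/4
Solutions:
 u(b) = C1 - b^4/16 + 4*b^3/3 - 2*b/5


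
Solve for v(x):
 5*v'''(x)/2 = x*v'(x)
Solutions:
 v(x) = C1 + Integral(C2*airyai(2^(1/3)*5^(2/3)*x/5) + C3*airybi(2^(1/3)*5^(2/3)*x/5), x)


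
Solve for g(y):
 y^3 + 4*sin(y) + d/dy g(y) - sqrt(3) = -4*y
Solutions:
 g(y) = C1 - y^4/4 - 2*y^2 + sqrt(3)*y + 4*cos(y)


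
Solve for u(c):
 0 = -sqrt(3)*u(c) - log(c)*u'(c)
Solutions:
 u(c) = C1*exp(-sqrt(3)*li(c))


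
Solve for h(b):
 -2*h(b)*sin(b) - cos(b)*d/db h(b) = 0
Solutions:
 h(b) = C1*cos(b)^2


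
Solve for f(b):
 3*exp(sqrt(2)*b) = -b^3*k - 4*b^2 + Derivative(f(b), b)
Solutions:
 f(b) = C1 + b^4*k/4 + 4*b^3/3 + 3*sqrt(2)*exp(sqrt(2)*b)/2


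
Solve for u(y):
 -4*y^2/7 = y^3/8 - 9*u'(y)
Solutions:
 u(y) = C1 + y^4/288 + 4*y^3/189


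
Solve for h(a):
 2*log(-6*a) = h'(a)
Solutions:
 h(a) = C1 + 2*a*log(-a) + 2*a*(-1 + log(6))


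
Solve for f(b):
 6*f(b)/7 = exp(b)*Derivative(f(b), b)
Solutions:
 f(b) = C1*exp(-6*exp(-b)/7)


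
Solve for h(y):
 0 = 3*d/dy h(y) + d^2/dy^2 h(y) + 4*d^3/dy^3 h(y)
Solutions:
 h(y) = C1 + (C2*sin(sqrt(47)*y/8) + C3*cos(sqrt(47)*y/8))*exp(-y/8)


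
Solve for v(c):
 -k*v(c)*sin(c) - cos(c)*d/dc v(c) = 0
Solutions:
 v(c) = C1*exp(k*log(cos(c)))


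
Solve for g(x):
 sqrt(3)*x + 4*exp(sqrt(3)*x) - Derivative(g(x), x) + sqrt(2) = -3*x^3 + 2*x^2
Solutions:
 g(x) = C1 + 3*x^4/4 - 2*x^3/3 + sqrt(3)*x^2/2 + sqrt(2)*x + 4*sqrt(3)*exp(sqrt(3)*x)/3


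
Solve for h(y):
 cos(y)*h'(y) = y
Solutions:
 h(y) = C1 + Integral(y/cos(y), y)


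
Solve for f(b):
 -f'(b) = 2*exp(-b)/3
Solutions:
 f(b) = C1 + 2*exp(-b)/3


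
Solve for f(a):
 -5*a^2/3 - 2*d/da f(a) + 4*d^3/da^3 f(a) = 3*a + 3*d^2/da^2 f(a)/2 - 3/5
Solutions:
 f(a) = C1 + C2*exp(a*(3 - sqrt(137))/16) + C3*exp(a*(3 + sqrt(137))/16) - 5*a^3/18 - a^2/8 - 683*a/240


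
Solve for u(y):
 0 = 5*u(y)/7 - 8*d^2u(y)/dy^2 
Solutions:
 u(y) = C1*exp(-sqrt(70)*y/28) + C2*exp(sqrt(70)*y/28)


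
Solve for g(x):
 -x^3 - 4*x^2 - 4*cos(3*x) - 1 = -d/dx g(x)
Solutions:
 g(x) = C1 + x^4/4 + 4*x^3/3 + x + 4*sin(3*x)/3


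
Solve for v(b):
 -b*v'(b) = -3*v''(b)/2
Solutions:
 v(b) = C1 + C2*erfi(sqrt(3)*b/3)


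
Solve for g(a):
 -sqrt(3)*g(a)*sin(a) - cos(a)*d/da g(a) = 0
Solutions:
 g(a) = C1*cos(a)^(sqrt(3))


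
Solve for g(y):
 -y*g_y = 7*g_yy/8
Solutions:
 g(y) = C1 + C2*erf(2*sqrt(7)*y/7)


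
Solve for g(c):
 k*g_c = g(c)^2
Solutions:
 g(c) = -k/(C1*k + c)


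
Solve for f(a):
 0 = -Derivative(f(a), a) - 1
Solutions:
 f(a) = C1 - a


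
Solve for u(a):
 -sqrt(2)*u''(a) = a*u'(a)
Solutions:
 u(a) = C1 + C2*erf(2^(1/4)*a/2)


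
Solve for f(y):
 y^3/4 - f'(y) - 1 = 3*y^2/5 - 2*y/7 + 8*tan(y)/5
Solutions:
 f(y) = C1 + y^4/16 - y^3/5 + y^2/7 - y + 8*log(cos(y))/5


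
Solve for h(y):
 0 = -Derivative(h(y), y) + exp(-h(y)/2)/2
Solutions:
 h(y) = 2*log(C1 + y/4)


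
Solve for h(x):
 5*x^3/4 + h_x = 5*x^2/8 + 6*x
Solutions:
 h(x) = C1 - 5*x^4/16 + 5*x^3/24 + 3*x^2


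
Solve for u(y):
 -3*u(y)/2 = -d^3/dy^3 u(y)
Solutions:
 u(y) = C3*exp(2^(2/3)*3^(1/3)*y/2) + (C1*sin(2^(2/3)*3^(5/6)*y/4) + C2*cos(2^(2/3)*3^(5/6)*y/4))*exp(-2^(2/3)*3^(1/3)*y/4)


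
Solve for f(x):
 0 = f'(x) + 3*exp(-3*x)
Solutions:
 f(x) = C1 + exp(-3*x)


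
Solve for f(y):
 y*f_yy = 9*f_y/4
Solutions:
 f(y) = C1 + C2*y^(13/4)


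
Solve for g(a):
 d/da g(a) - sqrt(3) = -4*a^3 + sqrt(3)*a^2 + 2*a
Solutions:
 g(a) = C1 - a^4 + sqrt(3)*a^3/3 + a^2 + sqrt(3)*a


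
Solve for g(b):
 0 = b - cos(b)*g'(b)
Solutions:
 g(b) = C1 + Integral(b/cos(b), b)


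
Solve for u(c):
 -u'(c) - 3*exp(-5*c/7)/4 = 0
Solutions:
 u(c) = C1 + 21*exp(-5*c/7)/20


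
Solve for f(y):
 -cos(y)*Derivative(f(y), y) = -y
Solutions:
 f(y) = C1 + Integral(y/cos(y), y)


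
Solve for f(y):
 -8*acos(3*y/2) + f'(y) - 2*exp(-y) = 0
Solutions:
 f(y) = C1 + 8*y*acos(3*y/2) - 8*sqrt(4 - 9*y^2)/3 - 2*exp(-y)


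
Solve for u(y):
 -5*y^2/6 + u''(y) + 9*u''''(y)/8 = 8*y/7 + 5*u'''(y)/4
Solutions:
 u(y) = C1 + C2*y + 5*y^4/72 + 271*y^3/504 + 725*y^2/672 + (C3*sin(sqrt(47)*y/9) + C4*cos(sqrt(47)*y/9))*exp(5*y/9)


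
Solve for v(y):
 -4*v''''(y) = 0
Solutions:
 v(y) = C1 + C2*y + C3*y^2 + C4*y^3


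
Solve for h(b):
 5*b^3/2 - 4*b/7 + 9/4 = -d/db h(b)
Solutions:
 h(b) = C1 - 5*b^4/8 + 2*b^2/7 - 9*b/4


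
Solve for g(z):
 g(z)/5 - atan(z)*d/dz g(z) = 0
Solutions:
 g(z) = C1*exp(Integral(1/atan(z), z)/5)


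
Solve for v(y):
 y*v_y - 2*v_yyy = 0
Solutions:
 v(y) = C1 + Integral(C2*airyai(2^(2/3)*y/2) + C3*airybi(2^(2/3)*y/2), y)


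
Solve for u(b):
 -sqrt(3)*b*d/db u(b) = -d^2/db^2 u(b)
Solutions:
 u(b) = C1 + C2*erfi(sqrt(2)*3^(1/4)*b/2)


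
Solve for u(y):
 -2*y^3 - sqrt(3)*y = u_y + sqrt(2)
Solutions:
 u(y) = C1 - y^4/2 - sqrt(3)*y^2/2 - sqrt(2)*y


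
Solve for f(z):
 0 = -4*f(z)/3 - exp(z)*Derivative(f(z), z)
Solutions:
 f(z) = C1*exp(4*exp(-z)/3)


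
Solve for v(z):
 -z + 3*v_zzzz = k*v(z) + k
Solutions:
 v(z) = C1*exp(-3^(3/4)*k^(1/4)*z/3) + C2*exp(3^(3/4)*k^(1/4)*z/3) + C3*exp(-3^(3/4)*I*k^(1/4)*z/3) + C4*exp(3^(3/4)*I*k^(1/4)*z/3) - 1 - z/k


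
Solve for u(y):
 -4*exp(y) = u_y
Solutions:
 u(y) = C1 - 4*exp(y)


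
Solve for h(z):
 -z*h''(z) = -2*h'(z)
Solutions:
 h(z) = C1 + C2*z^3


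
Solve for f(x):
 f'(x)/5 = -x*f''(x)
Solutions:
 f(x) = C1 + C2*x^(4/5)


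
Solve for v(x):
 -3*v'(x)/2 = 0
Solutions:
 v(x) = C1


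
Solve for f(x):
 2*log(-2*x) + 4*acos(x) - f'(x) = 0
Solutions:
 f(x) = C1 + 2*x*log(-x) + 4*x*acos(x) - 2*x + 2*x*log(2) - 4*sqrt(1 - x^2)


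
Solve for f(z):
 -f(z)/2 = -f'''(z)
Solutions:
 f(z) = C3*exp(2^(2/3)*z/2) + (C1*sin(2^(2/3)*sqrt(3)*z/4) + C2*cos(2^(2/3)*sqrt(3)*z/4))*exp(-2^(2/3)*z/4)


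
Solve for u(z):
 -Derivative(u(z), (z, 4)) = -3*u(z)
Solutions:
 u(z) = C1*exp(-3^(1/4)*z) + C2*exp(3^(1/4)*z) + C3*sin(3^(1/4)*z) + C4*cos(3^(1/4)*z)


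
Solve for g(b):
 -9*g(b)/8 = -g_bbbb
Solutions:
 g(b) = C1*exp(-2^(1/4)*sqrt(3)*b/2) + C2*exp(2^(1/4)*sqrt(3)*b/2) + C3*sin(2^(1/4)*sqrt(3)*b/2) + C4*cos(2^(1/4)*sqrt(3)*b/2)


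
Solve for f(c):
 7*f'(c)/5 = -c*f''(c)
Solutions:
 f(c) = C1 + C2/c^(2/5)


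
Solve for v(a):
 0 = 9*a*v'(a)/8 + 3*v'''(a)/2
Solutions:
 v(a) = C1 + Integral(C2*airyai(-6^(1/3)*a/2) + C3*airybi(-6^(1/3)*a/2), a)


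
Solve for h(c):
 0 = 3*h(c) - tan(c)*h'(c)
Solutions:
 h(c) = C1*sin(c)^3


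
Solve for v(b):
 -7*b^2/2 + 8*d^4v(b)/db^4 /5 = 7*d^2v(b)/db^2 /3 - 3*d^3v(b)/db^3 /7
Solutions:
 v(b) = C1 + C2*b + C3*exp(b*(-45 + sqrt(166665))/336) + C4*exp(-b*(45 + sqrt(166665))/336) - b^4/8 - 9*b^3/98 - 25911*b^2/24010


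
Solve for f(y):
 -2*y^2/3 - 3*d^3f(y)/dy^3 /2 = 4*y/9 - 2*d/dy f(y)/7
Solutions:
 f(y) = C1 + C2*exp(-2*sqrt(21)*y/21) + C3*exp(2*sqrt(21)*y/21) + 7*y^3/9 + 7*y^2/9 + 49*y/2


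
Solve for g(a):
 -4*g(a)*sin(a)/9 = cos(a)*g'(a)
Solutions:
 g(a) = C1*cos(a)^(4/9)


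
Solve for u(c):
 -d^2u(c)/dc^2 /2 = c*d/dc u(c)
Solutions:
 u(c) = C1 + C2*erf(c)


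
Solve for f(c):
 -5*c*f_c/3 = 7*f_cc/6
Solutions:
 f(c) = C1 + C2*erf(sqrt(35)*c/7)


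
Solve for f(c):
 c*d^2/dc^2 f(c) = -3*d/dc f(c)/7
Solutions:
 f(c) = C1 + C2*c^(4/7)


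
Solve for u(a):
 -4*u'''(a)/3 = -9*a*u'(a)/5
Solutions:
 u(a) = C1 + Integral(C2*airyai(3*50^(1/3)*a/10) + C3*airybi(3*50^(1/3)*a/10), a)


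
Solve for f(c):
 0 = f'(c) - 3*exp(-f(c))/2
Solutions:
 f(c) = log(C1 + 3*c/2)


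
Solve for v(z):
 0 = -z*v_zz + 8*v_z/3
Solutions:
 v(z) = C1 + C2*z^(11/3)


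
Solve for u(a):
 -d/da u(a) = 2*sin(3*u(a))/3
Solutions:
 u(a) = -acos((-C1 - exp(4*a))/(C1 - exp(4*a)))/3 + 2*pi/3
 u(a) = acos((-C1 - exp(4*a))/(C1 - exp(4*a)))/3


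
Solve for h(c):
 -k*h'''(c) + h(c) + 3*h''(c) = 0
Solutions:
 h(c) = C1*exp(c*(-(sqrt(((1 + 2/k^2)^2 - 4/k^4)/k^2)/2 - 1/(2*k) - 1/k^3)^(1/3) + 1/k - 1/(k^2*(sqrt(((1 + 2/k^2)^2 - 4/k^4)/k^2)/2 - 1/(2*k) - 1/k^3)^(1/3)))) + C2*exp(c*((sqrt(((1 + 2/k^2)^2 - 4/k^4)/k^2)/2 - 1/(2*k) - 1/k^3)^(1/3)/2 - sqrt(3)*I*(sqrt(((1 + 2/k^2)^2 - 4/k^4)/k^2)/2 - 1/(2*k) - 1/k^3)^(1/3)/2 + 1/k - 2/(k^2*(-1 + sqrt(3)*I)*(sqrt(((1 + 2/k^2)^2 - 4/k^4)/k^2)/2 - 1/(2*k) - 1/k^3)^(1/3)))) + C3*exp(c*((sqrt(((1 + 2/k^2)^2 - 4/k^4)/k^2)/2 - 1/(2*k) - 1/k^3)^(1/3)/2 + sqrt(3)*I*(sqrt(((1 + 2/k^2)^2 - 4/k^4)/k^2)/2 - 1/(2*k) - 1/k^3)^(1/3)/2 + 1/k + 2/(k^2*(1 + sqrt(3)*I)*(sqrt(((1 + 2/k^2)^2 - 4/k^4)/k^2)/2 - 1/(2*k) - 1/k^3)^(1/3))))


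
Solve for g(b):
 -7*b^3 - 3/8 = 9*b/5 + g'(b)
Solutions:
 g(b) = C1 - 7*b^4/4 - 9*b^2/10 - 3*b/8


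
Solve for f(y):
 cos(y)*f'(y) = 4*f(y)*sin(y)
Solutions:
 f(y) = C1/cos(y)^4


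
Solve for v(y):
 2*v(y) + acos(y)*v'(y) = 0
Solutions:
 v(y) = C1*exp(-2*Integral(1/acos(y), y))


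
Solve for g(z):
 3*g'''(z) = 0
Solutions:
 g(z) = C1 + C2*z + C3*z^2


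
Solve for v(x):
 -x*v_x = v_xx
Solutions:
 v(x) = C1 + C2*erf(sqrt(2)*x/2)


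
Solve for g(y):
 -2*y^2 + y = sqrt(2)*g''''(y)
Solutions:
 g(y) = C1 + C2*y + C3*y^2 + C4*y^3 - sqrt(2)*y^6/360 + sqrt(2)*y^5/240


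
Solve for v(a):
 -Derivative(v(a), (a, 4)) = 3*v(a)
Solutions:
 v(a) = (C1*sin(sqrt(2)*3^(1/4)*a/2) + C2*cos(sqrt(2)*3^(1/4)*a/2))*exp(-sqrt(2)*3^(1/4)*a/2) + (C3*sin(sqrt(2)*3^(1/4)*a/2) + C4*cos(sqrt(2)*3^(1/4)*a/2))*exp(sqrt(2)*3^(1/4)*a/2)


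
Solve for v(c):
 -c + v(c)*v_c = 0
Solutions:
 v(c) = -sqrt(C1 + c^2)
 v(c) = sqrt(C1 + c^2)


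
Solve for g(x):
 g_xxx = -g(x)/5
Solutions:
 g(x) = C3*exp(-5^(2/3)*x/5) + (C1*sin(sqrt(3)*5^(2/3)*x/10) + C2*cos(sqrt(3)*5^(2/3)*x/10))*exp(5^(2/3)*x/10)


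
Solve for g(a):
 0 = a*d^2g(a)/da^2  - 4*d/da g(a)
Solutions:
 g(a) = C1 + C2*a^5


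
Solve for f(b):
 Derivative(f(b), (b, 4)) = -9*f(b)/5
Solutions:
 f(b) = (C1*sin(5^(3/4)*sqrt(6)*b/10) + C2*cos(5^(3/4)*sqrt(6)*b/10))*exp(-5^(3/4)*sqrt(6)*b/10) + (C3*sin(5^(3/4)*sqrt(6)*b/10) + C4*cos(5^(3/4)*sqrt(6)*b/10))*exp(5^(3/4)*sqrt(6)*b/10)


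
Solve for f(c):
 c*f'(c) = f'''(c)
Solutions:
 f(c) = C1 + Integral(C2*airyai(c) + C3*airybi(c), c)


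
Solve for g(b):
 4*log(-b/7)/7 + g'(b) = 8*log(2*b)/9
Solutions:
 g(b) = C1 + 20*b*log(b)/63 + 4*b*(-5 + 14*log(2) + 9*log(7) - 9*I*pi)/63


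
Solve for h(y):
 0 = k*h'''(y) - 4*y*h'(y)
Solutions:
 h(y) = C1 + Integral(C2*airyai(2^(2/3)*y*(1/k)^(1/3)) + C3*airybi(2^(2/3)*y*(1/k)^(1/3)), y)


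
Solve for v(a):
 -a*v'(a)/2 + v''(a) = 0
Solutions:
 v(a) = C1 + C2*erfi(a/2)


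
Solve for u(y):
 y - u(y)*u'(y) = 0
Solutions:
 u(y) = -sqrt(C1 + y^2)
 u(y) = sqrt(C1 + y^2)


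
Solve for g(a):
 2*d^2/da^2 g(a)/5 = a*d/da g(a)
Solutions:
 g(a) = C1 + C2*erfi(sqrt(5)*a/2)


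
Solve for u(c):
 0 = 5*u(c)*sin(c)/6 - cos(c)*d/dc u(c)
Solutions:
 u(c) = C1/cos(c)^(5/6)


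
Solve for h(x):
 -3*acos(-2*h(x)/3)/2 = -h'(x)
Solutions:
 Integral(1/acos(-2*_y/3), (_y, h(x))) = C1 + 3*x/2


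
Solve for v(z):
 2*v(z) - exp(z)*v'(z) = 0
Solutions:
 v(z) = C1*exp(-2*exp(-z))


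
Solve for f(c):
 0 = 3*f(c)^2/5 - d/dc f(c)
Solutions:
 f(c) = -5/(C1 + 3*c)


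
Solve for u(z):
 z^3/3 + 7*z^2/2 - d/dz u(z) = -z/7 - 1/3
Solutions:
 u(z) = C1 + z^4/12 + 7*z^3/6 + z^2/14 + z/3


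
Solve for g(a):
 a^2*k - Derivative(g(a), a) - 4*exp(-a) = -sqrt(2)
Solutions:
 g(a) = C1 + a^3*k/3 + sqrt(2)*a + 4*exp(-a)


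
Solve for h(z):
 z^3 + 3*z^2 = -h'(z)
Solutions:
 h(z) = C1 - z^4/4 - z^3


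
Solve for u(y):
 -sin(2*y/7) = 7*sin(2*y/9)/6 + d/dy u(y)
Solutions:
 u(y) = C1 + 21*cos(2*y/9)/4 + 7*cos(2*y/7)/2


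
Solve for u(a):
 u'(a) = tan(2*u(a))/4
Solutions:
 u(a) = -asin(C1*exp(a/2))/2 + pi/2
 u(a) = asin(C1*exp(a/2))/2


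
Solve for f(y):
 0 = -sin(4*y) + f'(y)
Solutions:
 f(y) = C1 - cos(4*y)/4


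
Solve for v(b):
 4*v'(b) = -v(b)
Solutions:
 v(b) = C1*exp(-b/4)


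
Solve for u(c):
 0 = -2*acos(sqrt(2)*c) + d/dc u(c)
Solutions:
 u(c) = C1 + 2*c*acos(sqrt(2)*c) - sqrt(2)*sqrt(1 - 2*c^2)


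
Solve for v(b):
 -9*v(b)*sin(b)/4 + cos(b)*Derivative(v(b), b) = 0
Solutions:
 v(b) = C1/cos(b)^(9/4)


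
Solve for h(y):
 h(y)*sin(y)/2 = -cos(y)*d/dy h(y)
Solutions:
 h(y) = C1*sqrt(cos(y))


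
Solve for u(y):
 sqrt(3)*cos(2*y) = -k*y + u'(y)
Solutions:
 u(y) = C1 + k*y^2/2 + sqrt(3)*sin(2*y)/2


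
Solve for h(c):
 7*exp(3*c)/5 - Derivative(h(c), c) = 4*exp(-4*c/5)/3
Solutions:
 h(c) = C1 + 7*exp(3*c)/15 + 5*exp(-4*c/5)/3


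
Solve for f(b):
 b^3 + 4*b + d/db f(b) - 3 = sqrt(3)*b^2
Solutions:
 f(b) = C1 - b^4/4 + sqrt(3)*b^3/3 - 2*b^2 + 3*b


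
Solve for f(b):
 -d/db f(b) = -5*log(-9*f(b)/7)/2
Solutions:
 -2*Integral(1/(log(-_y) - log(7) + 2*log(3)), (_y, f(b)))/5 = C1 - b


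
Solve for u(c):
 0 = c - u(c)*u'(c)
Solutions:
 u(c) = -sqrt(C1 + c^2)
 u(c) = sqrt(C1 + c^2)


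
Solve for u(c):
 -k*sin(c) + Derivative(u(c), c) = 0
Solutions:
 u(c) = C1 - k*cos(c)


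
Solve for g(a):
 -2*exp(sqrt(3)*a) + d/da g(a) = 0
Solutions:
 g(a) = C1 + 2*sqrt(3)*exp(sqrt(3)*a)/3


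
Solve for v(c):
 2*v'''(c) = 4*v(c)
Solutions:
 v(c) = C3*exp(2^(1/3)*c) + (C1*sin(2^(1/3)*sqrt(3)*c/2) + C2*cos(2^(1/3)*sqrt(3)*c/2))*exp(-2^(1/3)*c/2)


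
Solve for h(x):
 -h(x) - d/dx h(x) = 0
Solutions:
 h(x) = C1*exp(-x)


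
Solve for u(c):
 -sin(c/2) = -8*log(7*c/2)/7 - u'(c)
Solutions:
 u(c) = C1 - 8*c*log(c)/7 - 8*c*log(7)/7 + 8*c*log(2)/7 + 8*c/7 - 2*cos(c/2)


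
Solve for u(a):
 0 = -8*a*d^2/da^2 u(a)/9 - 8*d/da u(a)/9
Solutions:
 u(a) = C1 + C2*log(a)


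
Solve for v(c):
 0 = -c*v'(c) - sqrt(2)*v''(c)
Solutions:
 v(c) = C1 + C2*erf(2^(1/4)*c/2)


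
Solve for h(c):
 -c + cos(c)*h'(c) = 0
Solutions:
 h(c) = C1 + Integral(c/cos(c), c)


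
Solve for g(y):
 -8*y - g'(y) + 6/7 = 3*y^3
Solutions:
 g(y) = C1 - 3*y^4/4 - 4*y^2 + 6*y/7


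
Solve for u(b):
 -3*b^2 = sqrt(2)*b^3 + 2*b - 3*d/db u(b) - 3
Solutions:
 u(b) = C1 + sqrt(2)*b^4/12 + b^3/3 + b^2/3 - b


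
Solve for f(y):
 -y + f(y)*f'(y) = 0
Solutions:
 f(y) = -sqrt(C1 + y^2)
 f(y) = sqrt(C1 + y^2)


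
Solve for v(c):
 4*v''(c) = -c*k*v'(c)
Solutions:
 v(c) = Piecewise((-sqrt(2)*sqrt(pi)*C1*erf(sqrt(2)*c*sqrt(k)/4)/sqrt(k) - C2, (k > 0) | (k < 0)), (-C1*c - C2, True))


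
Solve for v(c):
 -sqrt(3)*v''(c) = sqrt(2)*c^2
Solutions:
 v(c) = C1 + C2*c - sqrt(6)*c^4/36


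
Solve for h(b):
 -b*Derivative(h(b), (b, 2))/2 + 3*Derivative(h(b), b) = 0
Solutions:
 h(b) = C1 + C2*b^7


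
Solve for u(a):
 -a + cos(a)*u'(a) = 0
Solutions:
 u(a) = C1 + Integral(a/cos(a), a)


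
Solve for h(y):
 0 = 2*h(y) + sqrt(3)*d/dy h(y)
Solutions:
 h(y) = C1*exp(-2*sqrt(3)*y/3)


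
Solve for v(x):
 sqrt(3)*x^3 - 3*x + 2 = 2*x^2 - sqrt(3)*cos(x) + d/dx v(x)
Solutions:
 v(x) = C1 + sqrt(3)*x^4/4 - 2*x^3/3 - 3*x^2/2 + 2*x + sqrt(3)*sin(x)


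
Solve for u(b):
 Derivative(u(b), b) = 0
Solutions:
 u(b) = C1


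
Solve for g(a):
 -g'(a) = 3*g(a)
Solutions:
 g(a) = C1*exp(-3*a)


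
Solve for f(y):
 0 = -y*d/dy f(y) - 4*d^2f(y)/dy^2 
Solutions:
 f(y) = C1 + C2*erf(sqrt(2)*y/4)


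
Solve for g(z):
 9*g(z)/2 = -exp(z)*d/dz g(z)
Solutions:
 g(z) = C1*exp(9*exp(-z)/2)


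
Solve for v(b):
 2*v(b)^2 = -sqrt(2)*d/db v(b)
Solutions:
 v(b) = 1/(C1 + sqrt(2)*b)


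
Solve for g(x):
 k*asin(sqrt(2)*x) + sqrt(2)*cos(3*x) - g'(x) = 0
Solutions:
 g(x) = C1 + k*(x*asin(sqrt(2)*x) + sqrt(2)*sqrt(1 - 2*x^2)/2) + sqrt(2)*sin(3*x)/3


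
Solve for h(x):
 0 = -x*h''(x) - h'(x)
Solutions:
 h(x) = C1 + C2*log(x)


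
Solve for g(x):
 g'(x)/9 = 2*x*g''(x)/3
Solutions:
 g(x) = C1 + C2*x^(7/6)


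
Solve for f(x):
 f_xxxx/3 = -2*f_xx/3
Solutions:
 f(x) = C1 + C2*x + C3*sin(sqrt(2)*x) + C4*cos(sqrt(2)*x)


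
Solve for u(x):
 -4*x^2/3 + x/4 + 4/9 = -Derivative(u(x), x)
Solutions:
 u(x) = C1 + 4*x^3/9 - x^2/8 - 4*x/9


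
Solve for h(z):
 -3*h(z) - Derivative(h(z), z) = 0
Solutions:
 h(z) = C1*exp(-3*z)


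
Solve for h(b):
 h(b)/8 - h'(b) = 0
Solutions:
 h(b) = C1*exp(b/8)


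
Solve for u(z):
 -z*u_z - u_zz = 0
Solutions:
 u(z) = C1 + C2*erf(sqrt(2)*z/2)


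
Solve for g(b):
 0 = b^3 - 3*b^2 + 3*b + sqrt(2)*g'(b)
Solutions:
 g(b) = C1 - sqrt(2)*b^4/8 + sqrt(2)*b^3/2 - 3*sqrt(2)*b^2/4


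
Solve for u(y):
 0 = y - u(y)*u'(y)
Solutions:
 u(y) = -sqrt(C1 + y^2)
 u(y) = sqrt(C1 + y^2)


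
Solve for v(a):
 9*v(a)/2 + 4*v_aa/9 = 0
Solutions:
 v(a) = C1*sin(9*sqrt(2)*a/4) + C2*cos(9*sqrt(2)*a/4)


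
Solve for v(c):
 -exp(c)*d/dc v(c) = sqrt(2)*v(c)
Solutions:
 v(c) = C1*exp(sqrt(2)*exp(-c))


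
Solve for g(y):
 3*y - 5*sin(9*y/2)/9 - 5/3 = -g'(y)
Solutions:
 g(y) = C1 - 3*y^2/2 + 5*y/3 - 10*cos(9*y/2)/81


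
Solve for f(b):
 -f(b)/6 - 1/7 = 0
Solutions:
 f(b) = -6/7


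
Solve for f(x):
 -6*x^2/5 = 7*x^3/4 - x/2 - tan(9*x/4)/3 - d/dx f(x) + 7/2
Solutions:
 f(x) = C1 + 7*x^4/16 + 2*x^3/5 - x^2/4 + 7*x/2 + 4*log(cos(9*x/4))/27


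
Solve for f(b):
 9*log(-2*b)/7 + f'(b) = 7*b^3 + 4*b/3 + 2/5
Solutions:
 f(b) = C1 + 7*b^4/4 + 2*b^2/3 - 9*b*log(-b)/7 + b*(59 - 45*log(2))/35


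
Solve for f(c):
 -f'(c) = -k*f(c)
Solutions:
 f(c) = C1*exp(c*k)


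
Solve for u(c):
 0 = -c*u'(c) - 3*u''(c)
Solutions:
 u(c) = C1 + C2*erf(sqrt(6)*c/6)


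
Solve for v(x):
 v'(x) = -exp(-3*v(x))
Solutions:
 v(x) = log(C1 - 3*x)/3
 v(x) = log((-3^(1/3) - 3^(5/6)*I)*(C1 - x)^(1/3)/2)
 v(x) = log((-3^(1/3) + 3^(5/6)*I)*(C1 - x)^(1/3)/2)


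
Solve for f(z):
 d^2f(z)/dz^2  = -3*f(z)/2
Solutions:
 f(z) = C1*sin(sqrt(6)*z/2) + C2*cos(sqrt(6)*z/2)


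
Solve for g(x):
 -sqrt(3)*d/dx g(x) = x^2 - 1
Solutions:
 g(x) = C1 - sqrt(3)*x^3/9 + sqrt(3)*x/3


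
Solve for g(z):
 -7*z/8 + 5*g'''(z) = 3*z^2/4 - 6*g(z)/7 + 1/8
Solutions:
 g(z) = C3*exp(-35^(2/3)*6^(1/3)*z/35) + 7*z^2/8 + 49*z/48 + (C1*sin(2^(1/3)*3^(5/6)*35^(2/3)*z/70) + C2*cos(2^(1/3)*3^(5/6)*35^(2/3)*z/70))*exp(35^(2/3)*6^(1/3)*z/70) + 7/48


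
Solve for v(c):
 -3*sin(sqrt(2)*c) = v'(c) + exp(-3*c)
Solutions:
 v(c) = C1 + 3*sqrt(2)*cos(sqrt(2)*c)/2 + exp(-3*c)/3


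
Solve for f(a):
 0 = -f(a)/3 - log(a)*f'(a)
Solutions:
 f(a) = C1*exp(-li(a)/3)


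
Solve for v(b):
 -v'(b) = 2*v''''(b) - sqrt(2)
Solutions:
 v(b) = C1 + C4*exp(-2^(2/3)*b/2) + sqrt(2)*b + (C2*sin(2^(2/3)*sqrt(3)*b/4) + C3*cos(2^(2/3)*sqrt(3)*b/4))*exp(2^(2/3)*b/4)


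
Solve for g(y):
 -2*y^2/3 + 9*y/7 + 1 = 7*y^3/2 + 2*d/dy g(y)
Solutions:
 g(y) = C1 - 7*y^4/16 - y^3/9 + 9*y^2/28 + y/2


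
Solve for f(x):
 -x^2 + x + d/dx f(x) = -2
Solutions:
 f(x) = C1 + x^3/3 - x^2/2 - 2*x


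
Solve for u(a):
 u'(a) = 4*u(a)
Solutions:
 u(a) = C1*exp(4*a)


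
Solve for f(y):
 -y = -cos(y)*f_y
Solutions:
 f(y) = C1 + Integral(y/cos(y), y)


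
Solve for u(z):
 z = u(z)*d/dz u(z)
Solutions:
 u(z) = -sqrt(C1 + z^2)
 u(z) = sqrt(C1 + z^2)


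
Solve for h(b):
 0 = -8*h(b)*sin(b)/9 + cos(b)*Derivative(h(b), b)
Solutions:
 h(b) = C1/cos(b)^(8/9)


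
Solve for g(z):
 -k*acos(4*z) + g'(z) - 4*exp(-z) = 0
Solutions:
 g(z) = C1 + k*z*acos(4*z) - k*sqrt(1 - 16*z^2)/4 - 4*exp(-z)


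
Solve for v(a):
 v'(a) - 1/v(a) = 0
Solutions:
 v(a) = -sqrt(C1 + 2*a)
 v(a) = sqrt(C1 + 2*a)


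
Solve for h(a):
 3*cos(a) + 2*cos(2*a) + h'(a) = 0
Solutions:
 h(a) = C1 - 3*sin(a) - sin(2*a)


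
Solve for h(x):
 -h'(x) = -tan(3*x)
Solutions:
 h(x) = C1 - log(cos(3*x))/3


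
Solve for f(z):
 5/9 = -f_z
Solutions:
 f(z) = C1 - 5*z/9


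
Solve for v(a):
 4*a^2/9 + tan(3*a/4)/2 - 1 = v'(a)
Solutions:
 v(a) = C1 + 4*a^3/27 - a - 2*log(cos(3*a/4))/3


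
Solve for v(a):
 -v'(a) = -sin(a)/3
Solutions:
 v(a) = C1 - cos(a)/3


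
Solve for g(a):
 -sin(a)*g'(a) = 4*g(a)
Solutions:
 g(a) = C1*(cos(a)^2 + 2*cos(a) + 1)/(cos(a)^2 - 2*cos(a) + 1)


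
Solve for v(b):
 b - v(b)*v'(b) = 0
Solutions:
 v(b) = -sqrt(C1 + b^2)
 v(b) = sqrt(C1 + b^2)


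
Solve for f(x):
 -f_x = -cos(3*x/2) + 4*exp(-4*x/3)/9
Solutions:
 f(x) = C1 + 2*sin(3*x/2)/3 + exp(-4*x/3)/3


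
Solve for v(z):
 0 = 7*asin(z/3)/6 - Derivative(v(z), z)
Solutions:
 v(z) = C1 + 7*z*asin(z/3)/6 + 7*sqrt(9 - z^2)/6


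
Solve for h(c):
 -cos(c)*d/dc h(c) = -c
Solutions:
 h(c) = C1 + Integral(c/cos(c), c)


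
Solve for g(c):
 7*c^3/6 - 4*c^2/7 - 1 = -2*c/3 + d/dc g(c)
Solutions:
 g(c) = C1 + 7*c^4/24 - 4*c^3/21 + c^2/3 - c


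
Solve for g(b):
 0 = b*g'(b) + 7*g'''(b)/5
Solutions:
 g(b) = C1 + Integral(C2*airyai(-5^(1/3)*7^(2/3)*b/7) + C3*airybi(-5^(1/3)*7^(2/3)*b/7), b)


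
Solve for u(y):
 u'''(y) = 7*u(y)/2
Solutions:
 u(y) = C3*exp(2^(2/3)*7^(1/3)*y/2) + (C1*sin(2^(2/3)*sqrt(3)*7^(1/3)*y/4) + C2*cos(2^(2/3)*sqrt(3)*7^(1/3)*y/4))*exp(-2^(2/3)*7^(1/3)*y/4)


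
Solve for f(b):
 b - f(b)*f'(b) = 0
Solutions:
 f(b) = -sqrt(C1 + b^2)
 f(b) = sqrt(C1 + b^2)


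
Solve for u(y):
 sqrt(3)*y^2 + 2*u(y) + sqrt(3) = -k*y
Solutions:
 u(y) = -k*y/2 - sqrt(3)*y^2/2 - sqrt(3)/2


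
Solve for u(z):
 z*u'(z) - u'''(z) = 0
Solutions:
 u(z) = C1 + Integral(C2*airyai(z) + C3*airybi(z), z)


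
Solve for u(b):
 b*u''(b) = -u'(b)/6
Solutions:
 u(b) = C1 + C2*b^(5/6)


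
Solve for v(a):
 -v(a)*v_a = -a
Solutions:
 v(a) = -sqrt(C1 + a^2)
 v(a) = sqrt(C1 + a^2)


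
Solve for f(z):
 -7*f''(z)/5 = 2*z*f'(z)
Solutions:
 f(z) = C1 + C2*erf(sqrt(35)*z/7)


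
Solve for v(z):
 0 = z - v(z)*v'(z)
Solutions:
 v(z) = -sqrt(C1 + z^2)
 v(z) = sqrt(C1 + z^2)


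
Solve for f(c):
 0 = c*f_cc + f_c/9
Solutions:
 f(c) = C1 + C2*c^(8/9)


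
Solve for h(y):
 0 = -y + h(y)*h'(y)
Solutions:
 h(y) = -sqrt(C1 + y^2)
 h(y) = sqrt(C1 + y^2)


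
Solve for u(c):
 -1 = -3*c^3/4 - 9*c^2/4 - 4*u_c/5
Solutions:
 u(c) = C1 - 15*c^4/64 - 15*c^3/16 + 5*c/4


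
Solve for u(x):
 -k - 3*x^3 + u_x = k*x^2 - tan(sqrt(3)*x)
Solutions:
 u(x) = C1 + k*x^3/3 + k*x + 3*x^4/4 + sqrt(3)*log(cos(sqrt(3)*x))/3


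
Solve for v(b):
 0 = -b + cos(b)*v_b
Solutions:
 v(b) = C1 + Integral(b/cos(b), b)


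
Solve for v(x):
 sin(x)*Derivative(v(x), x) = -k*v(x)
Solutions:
 v(x) = C1*exp(k*(-log(cos(x) - 1) + log(cos(x) + 1))/2)


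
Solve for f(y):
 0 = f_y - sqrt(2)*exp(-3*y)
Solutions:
 f(y) = C1 - sqrt(2)*exp(-3*y)/3


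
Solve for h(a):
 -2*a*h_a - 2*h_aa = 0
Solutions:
 h(a) = C1 + C2*erf(sqrt(2)*a/2)


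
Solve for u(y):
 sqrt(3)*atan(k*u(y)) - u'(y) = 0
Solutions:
 Integral(1/atan(_y*k), (_y, u(y))) = C1 + sqrt(3)*y


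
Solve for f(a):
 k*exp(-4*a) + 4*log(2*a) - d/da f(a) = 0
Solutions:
 f(a) = C1 + 4*a*log(a) + 4*a*(-1 + log(2)) - k*exp(-4*a)/4
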